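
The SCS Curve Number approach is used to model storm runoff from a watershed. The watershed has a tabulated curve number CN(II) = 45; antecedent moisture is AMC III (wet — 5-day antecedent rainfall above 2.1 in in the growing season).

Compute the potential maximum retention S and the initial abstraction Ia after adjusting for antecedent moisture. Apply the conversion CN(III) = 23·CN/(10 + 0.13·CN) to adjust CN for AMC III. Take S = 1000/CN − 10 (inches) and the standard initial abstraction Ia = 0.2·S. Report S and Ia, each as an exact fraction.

S = 1100/207 in ≈ 5.314 in; Ia = 220/207 in ≈ 1.063 in

Adjust CN=45 to AMC III: 23·45/(10 + 0.13·45) → 1035 ÷ (317/20) = 20700/317 ≈ 65.300
S = 1000/(20700/317) − 10 = 1100/207 in ≈ 5.314 in
Ia = 0.2·(1100/207) = 220/207 in ≈ 1.063 in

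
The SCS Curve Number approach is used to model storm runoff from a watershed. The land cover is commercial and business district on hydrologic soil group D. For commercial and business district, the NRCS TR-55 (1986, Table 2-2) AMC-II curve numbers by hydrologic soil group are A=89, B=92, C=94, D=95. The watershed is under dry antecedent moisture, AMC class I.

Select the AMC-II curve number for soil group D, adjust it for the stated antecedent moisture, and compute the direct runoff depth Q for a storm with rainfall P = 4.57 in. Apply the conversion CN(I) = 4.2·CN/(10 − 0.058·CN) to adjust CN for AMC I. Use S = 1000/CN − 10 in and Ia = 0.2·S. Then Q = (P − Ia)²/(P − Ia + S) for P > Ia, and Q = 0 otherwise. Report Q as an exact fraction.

Q = 29702109649/8871485700 in ≈ 3.348 in

NRCS table: commercial and business district, soil group D → CN(II) = 95
Dry (AMC I): CN(I) = 4.2·95/(10 − 0.058·95) = 399/(449/100) = 39900/449 ≈ 88.864
Max retention: S = 1000/(39900/449) − 10 = 500/399 in (≈ 1.253 in)
Initial abstraction Ia = S/5 = (500/399)/5 = 100/399 ≈ 0.251 in
P − Ia = 4.570 − 0.251 = 172343/39900 ≈ 4.319 in (> 0, runoff occurs)
Q: (172343/39900)² ÷ (222343/39900) = 29702109649/8871485700 in (≈ 3.348 in)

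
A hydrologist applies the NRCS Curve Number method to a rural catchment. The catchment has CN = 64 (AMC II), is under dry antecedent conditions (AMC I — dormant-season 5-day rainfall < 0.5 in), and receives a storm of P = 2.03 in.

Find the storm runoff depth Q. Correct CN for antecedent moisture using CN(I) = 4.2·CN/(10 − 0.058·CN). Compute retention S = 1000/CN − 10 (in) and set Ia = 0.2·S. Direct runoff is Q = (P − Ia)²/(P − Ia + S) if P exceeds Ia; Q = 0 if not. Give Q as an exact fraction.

Dry (AMC I): CN(I) = 4.2·64/(10 − 0.058·64) = (1344/5)/(786/125) = 5600/131 ≈ 42.748
Retention S: 1000/CN − 10 with CN=42.748 → S = 375/28 ≈ 13.393 in
Ia = 0.2S: 0.2·13.393 = 2.679 in (exactly 75/28)
P = 2.030 ≤ Ia = 2.679 in: entire storm abstracted, Q = 0.

Q = 0 in ≈ 0.000 in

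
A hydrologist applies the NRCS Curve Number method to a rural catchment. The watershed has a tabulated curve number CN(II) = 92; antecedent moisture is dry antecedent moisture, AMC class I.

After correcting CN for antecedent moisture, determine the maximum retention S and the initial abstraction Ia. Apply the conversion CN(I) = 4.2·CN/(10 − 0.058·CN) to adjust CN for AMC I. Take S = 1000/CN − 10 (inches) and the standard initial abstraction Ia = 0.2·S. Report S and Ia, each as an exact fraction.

S = 1000/483 in ≈ 2.070 in; Ia = 200/483 in ≈ 0.414 in

Adjust CN=92 to AMC I: 4.2·92/(10 − 0.058·92) → (1932/5) ÷ (583/125) = 48300/583 ≈ 82.847
S = 1000/(48300/583) − 10 = 1000/483 in ≈ 2.070 in
Ia = 0.2S: 0.2·2.070 = 0.414 in (exactly 200/483)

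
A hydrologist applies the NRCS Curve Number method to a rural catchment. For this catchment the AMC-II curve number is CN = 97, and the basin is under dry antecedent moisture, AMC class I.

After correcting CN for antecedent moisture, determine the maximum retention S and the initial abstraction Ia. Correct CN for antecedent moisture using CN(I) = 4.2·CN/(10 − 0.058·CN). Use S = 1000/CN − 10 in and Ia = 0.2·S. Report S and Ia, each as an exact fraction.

S = 500/679 in ≈ 0.736 in; Ia = 100/679 in ≈ 0.147 in

Adjust CN=97 to AMC I: 4.2·97/(10 − 0.058·97) → (2037/5) ÷ (2187/500) = 67900/729 ≈ 93.141
Retention S: 1000/CN − 10 with CN=93.141 → S = 500/679 ≈ 0.736 in
Ia = 0.2·(500/679) = 100/679 in ≈ 0.147 in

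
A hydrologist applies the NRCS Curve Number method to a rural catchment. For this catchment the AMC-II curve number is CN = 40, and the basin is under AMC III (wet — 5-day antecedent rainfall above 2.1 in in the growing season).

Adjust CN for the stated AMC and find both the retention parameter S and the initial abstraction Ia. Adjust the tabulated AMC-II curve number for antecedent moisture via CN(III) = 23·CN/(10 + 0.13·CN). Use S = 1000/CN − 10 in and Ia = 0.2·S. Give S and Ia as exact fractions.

Wet (AMC III): CN(III) = 23·40/(10 + 0.13·40) = 920/(76/5) = 1150/19 ≈ 60.526
Retention S: 1000/CN − 10 with CN=60.526 → S = 150/23 ≈ 6.522 in
Initial abstraction Ia = S/5 = (150/23)/5 = 30/23 ≈ 1.304 in

S = 150/23 in ≈ 6.522 in; Ia = 30/23 in ≈ 1.304 in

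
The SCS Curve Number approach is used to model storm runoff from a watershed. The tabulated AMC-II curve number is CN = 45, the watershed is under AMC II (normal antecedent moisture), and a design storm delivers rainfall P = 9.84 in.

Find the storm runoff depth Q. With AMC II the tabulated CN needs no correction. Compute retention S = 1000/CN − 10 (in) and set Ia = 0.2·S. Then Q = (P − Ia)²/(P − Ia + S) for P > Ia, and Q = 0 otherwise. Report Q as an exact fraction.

CN(II) = 45; AMC II needs no correction.
S = 1000/45 − 10 = 110/9 in ≈ 12.222 in
Ia = 0.2·(110/9) = 22/9 in ≈ 2.444 in
Excess rainfall: 9.840 − 2.444 = 7.396 in; P > Ia so Q > 0
Runoff Q = (P−Ia)²/(P−Ia+S) = (7.396)²/(7.396+12.222) = 1384448/496575 ≈ 2.788 in

Q = 1384448/496575 in ≈ 2.788 in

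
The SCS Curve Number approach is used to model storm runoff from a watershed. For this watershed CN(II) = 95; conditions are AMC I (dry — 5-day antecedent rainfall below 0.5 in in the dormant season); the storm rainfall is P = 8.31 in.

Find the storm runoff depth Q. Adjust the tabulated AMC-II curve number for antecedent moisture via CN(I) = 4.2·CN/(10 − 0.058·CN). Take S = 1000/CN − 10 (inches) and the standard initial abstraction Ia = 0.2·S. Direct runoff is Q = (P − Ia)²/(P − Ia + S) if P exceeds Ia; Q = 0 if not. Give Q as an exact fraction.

Q = 103406621761/14825603100 in ≈ 6.975 in

CN(I) from CN(II)=95: (4.2·95)/(10 − 0.058·95) = 39900/449 ≈ 88.864
Retention S: 1000/CN − 10 with CN=88.864 → S = 500/399 ≈ 1.253 in
Ia = 0.2S: 0.2·1.253 = 0.251 in (exactly 100/399)
P − Ia = 8.310 − 0.251 = 321569/39900 ≈ 8.059 in (> 0, runoff occurs)
Runoff Q = (P−Ia)²/(P−Ia+S) = (8.059)²/(8.059+1.253) = 103406621761/14825603100 ≈ 6.975 in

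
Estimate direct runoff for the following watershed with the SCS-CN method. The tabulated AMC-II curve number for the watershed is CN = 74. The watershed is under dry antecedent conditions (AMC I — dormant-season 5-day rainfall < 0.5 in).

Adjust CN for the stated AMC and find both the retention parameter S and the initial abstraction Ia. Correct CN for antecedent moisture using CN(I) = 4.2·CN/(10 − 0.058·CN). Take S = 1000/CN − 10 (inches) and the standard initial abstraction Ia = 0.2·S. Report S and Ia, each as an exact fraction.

S = 6500/777 in ≈ 8.366 in; Ia = 1300/777 in ≈ 1.673 in

Dry (AMC I): CN(I) = 4.2·74/(10 − 0.058·74) = (1554/5)/(1427/250) = 77700/1427 ≈ 54.450
Max retention: S = 1000/(77700/1427) − 10 = 6500/777 in (≈ 8.366 in)
Initial abstraction Ia = S/5 = (6500/777)/5 = 1300/777 ≈ 1.673 in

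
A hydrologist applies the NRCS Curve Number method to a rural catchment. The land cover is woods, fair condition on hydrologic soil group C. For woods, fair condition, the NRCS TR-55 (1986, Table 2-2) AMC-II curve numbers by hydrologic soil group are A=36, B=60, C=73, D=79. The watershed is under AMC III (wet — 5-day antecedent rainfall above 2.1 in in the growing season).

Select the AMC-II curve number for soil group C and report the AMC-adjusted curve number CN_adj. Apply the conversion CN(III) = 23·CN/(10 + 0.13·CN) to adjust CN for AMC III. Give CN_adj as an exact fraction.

CN_adj = 167900/1949 ≈ 86.147

NRCS table: woods, fair condition, soil group C → CN(II) = 73
Adjust CN=73 to AMC III: 23·73/(10 + 0.13·73) → 1679 ÷ (1949/100) = 167900/1949 ≈ 86.147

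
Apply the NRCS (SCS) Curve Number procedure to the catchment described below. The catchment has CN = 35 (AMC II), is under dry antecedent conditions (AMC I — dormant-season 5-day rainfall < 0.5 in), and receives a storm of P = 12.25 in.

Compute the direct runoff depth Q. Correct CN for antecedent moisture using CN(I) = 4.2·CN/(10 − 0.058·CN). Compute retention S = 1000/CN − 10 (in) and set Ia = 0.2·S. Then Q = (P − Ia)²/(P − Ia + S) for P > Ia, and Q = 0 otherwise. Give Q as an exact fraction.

Q = 4012009/16465764 in ≈ 0.244 in

Dry (AMC I): CN(I) = 4.2·35/(10 − 0.058·35) = 147/(797/100) = 14700/797 ≈ 18.444
S = 1000/(14700/797) − 10 = 6500/147 in ≈ 44.218 in
Ia = 0.2·(6500/147) = 1300/147 in ≈ 8.844 in
P − Ia = 12.250 − 8.844 = 2003/588 ≈ 3.406 in (> 0, runoff occurs)
Runoff Q = (P−Ia)²/(P−Ia+S) = (3.406)²/(3.406+44.218) = 4012009/16465764 ≈ 0.244 in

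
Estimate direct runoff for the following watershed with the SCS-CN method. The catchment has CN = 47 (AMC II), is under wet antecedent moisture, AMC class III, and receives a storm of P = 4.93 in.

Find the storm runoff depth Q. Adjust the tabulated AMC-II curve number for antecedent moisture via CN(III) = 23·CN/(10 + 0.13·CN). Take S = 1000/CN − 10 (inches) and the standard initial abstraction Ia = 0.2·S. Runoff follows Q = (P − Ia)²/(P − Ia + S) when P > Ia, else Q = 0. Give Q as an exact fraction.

Wet (AMC III): CN(III) = 23·47/(10 + 0.13·47) = 1081/(1611/100) = 108100/1611 ≈ 67.101
S = 1000/(108100/1611) − 10 = 5300/1081 in ≈ 4.903 in
Ia = 0.2S: 0.2·4.903 = 0.981 in (exactly 1060/1081)
Since P=4.930 > Ia=0.981: effective rainfall P−Ia = 426933/108100 in
Runoff Q = (P−Ia)²/(P−Ia+S) = (3.949)²/(3.949+4.903) = 182271786489/103444457300 ≈ 1.762 in

Q = 182271786489/103444457300 in ≈ 1.762 in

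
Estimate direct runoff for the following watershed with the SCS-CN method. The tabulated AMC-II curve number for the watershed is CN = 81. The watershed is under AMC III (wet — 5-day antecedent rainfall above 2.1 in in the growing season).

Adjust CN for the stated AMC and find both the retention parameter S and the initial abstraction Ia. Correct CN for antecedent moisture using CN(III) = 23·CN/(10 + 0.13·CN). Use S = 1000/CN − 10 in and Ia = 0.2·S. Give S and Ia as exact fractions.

CN(III) from CN(II)=81: (23·81)/(10 + 0.13·81) = 186300/2053 ≈ 90.745
Retention S: 1000/CN − 10 with CN=90.745 → S = 1900/1863 ≈ 1.020 in
Ia = 0.2·(1900/1863) = 380/1863 in ≈ 0.204 in

S = 1900/1863 in ≈ 1.020 in; Ia = 380/1863 in ≈ 0.204 in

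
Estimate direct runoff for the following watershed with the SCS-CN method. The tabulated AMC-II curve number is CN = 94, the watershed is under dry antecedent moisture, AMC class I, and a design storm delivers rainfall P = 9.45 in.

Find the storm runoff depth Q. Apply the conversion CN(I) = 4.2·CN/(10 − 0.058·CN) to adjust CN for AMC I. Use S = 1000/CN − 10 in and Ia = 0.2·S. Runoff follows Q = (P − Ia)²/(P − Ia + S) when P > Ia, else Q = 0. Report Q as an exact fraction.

Q = 3621752761/461790980 in ≈ 7.843 in

Dry (AMC I): CN(I) = 4.2·94/(10 − 0.058·94) = (1974/5)/(1137/250) = 32900/379 ≈ 86.807
Retention S: 1000/CN − 10 with CN=86.807 → S = 500/329 ≈ 1.520 in
Ia = 0.2S: 0.2·1.520 = 0.304 in (exactly 100/329)
P − Ia = 9.450 − 0.304 = 60181/6580 ≈ 9.146 in (> 0, runoff occurs)
Q: (60181/6580)² ÷ (70181/6580) = 3621752761/461790980 in (≈ 7.843 in)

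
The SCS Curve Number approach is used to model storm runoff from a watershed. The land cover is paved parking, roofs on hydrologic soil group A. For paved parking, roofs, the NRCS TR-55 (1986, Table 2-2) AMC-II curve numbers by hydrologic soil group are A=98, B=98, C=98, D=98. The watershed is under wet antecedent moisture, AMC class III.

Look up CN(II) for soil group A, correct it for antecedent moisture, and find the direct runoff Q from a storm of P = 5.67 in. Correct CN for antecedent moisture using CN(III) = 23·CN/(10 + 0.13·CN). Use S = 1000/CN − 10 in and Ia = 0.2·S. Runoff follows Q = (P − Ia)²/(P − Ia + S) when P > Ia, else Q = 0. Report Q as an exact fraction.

Q = 405780466081/72917914300 in ≈ 5.565 in

NRCS table: paved parking, roofs, soil group A → CN(II) = 98
Wet (AMC III): CN(III) = 23·98/(10 + 0.13·98) = 2254/(1137/50) = 112700/1137 ≈ 99.120
Max retention: S = 1000/(112700/1137) − 10 = 100/1127 in (≈ 0.089 in)
Initial abstraction Ia = S/5 = (100/1127)/5 = 20/1127 ≈ 0.018 in
P − Ia = 5.670 − 0.018 = 637009/112700 ≈ 5.652 in (> 0, runoff occurs)
Runoff Q = (P−Ia)²/(P−Ia+S) = (5.652)²/(5.652+0.089) = 405780466081/72917914300 ≈ 5.565 in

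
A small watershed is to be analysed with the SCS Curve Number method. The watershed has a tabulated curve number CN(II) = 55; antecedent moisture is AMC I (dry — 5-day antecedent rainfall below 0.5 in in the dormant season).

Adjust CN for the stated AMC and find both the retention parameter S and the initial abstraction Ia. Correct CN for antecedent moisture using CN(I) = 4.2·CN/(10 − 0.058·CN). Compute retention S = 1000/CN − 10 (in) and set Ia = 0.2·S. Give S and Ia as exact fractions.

CN(I) from CN(II)=55: (4.2·55)/(10 − 0.058·55) = 7700/227 ≈ 33.921
Retention S: 1000/CN − 10 with CN=33.921 → S = 1500/77 ≈ 19.481 in
Initial abstraction Ia = S/5 = (1500/77)/5 = 300/77 ≈ 3.896 in

S = 1500/77 in ≈ 19.481 in; Ia = 300/77 in ≈ 3.896 in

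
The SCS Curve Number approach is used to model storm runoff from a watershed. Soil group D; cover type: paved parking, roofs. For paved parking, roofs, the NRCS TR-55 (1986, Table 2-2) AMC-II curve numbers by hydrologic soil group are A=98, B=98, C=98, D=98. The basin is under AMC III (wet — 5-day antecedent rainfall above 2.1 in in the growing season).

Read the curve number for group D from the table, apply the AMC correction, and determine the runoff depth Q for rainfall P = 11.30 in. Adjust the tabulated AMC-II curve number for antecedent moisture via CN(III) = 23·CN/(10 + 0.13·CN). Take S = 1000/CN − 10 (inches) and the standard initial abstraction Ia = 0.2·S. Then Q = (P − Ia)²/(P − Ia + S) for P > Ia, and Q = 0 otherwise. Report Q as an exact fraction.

NRCS table: paved parking, roofs, soil group D → CN(II) = 98
Adjust CN=98 to AMC III: 23·98/(10 + 0.13·98) → 2254 ÷ (1137/50) = 112700/1137 ≈ 99.120
S = 1000/(112700/1137) − 10 = 100/1127 in ≈ 0.089 in
Initial abstraction Ia = S/5 = (100/1127)/5 = 20/1127 ≈ 0.018 in
P − Ia = 11.300 − 0.018 = 127151/11270 ≈ 11.282 in (> 0, runoff occurs)
Runoff Q = (P−Ia)²/(P−Ia+S) = (11.282)²/(11.282+0.089) = 16167376801/1444261770 ≈ 11.194 in

Q = 16167376801/1444261770 in ≈ 11.194 in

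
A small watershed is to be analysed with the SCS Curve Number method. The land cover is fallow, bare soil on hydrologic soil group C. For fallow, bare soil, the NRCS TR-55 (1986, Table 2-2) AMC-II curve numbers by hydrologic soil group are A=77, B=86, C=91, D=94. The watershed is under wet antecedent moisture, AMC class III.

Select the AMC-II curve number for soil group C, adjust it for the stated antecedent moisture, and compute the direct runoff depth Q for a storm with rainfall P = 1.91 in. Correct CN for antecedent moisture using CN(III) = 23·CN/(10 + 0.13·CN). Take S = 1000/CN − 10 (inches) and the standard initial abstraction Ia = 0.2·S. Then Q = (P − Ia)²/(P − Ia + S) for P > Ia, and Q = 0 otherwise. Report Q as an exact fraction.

Q = 145742988169/98739995900 in ≈ 1.476 in

NRCS table: fallow, bare soil, soil group C → CN(II) = 91
CN(III) from CN(II)=91: (23·91)/(10 + 0.13·91) = 209300/2183 ≈ 95.877
Max retention: S = 1000/(209300/2183) − 10 = 900/2093 in (≈ 0.430 in)
Initial abstraction Ia = S/5 = (900/2093)/5 = 180/2093 ≈ 0.086 in
Excess rainfall: 1.910 − 0.086 = 1.824 in; P > Ia so Q > 0
Q: (381763/209300)² ÷ (471763/209300) = 145742988169/98739995900 in (≈ 1.476 in)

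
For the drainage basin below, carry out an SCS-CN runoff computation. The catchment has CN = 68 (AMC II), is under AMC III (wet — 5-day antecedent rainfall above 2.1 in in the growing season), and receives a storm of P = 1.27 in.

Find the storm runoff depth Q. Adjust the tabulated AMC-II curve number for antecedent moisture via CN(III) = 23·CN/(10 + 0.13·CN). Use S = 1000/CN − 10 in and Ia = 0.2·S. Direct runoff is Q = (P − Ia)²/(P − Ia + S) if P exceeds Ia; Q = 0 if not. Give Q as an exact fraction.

Adjust CN=68 to AMC III: 23·68/(10 + 0.13·68) → 1564 ÷ (471/25) = 39100/471 ≈ 83.015
S = 1000/(39100/471) − 10 = 800/391 in ≈ 2.046 in
Initial abstraction Ia = S/5 = (800/391)/5 = 160/391 ≈ 0.409 in
P − Ia = 1.270 − 0.409 = 33657/39100 ≈ 0.861 in (> 0, runoff occurs)
Q = (33657/39100)²/((33657/39100) + 800/391) = (1132793649/1528810000)/(113657/39100) = 1132793649/4443988700 in ≈ 0.255 in

Q = 1132793649/4443988700 in ≈ 0.255 in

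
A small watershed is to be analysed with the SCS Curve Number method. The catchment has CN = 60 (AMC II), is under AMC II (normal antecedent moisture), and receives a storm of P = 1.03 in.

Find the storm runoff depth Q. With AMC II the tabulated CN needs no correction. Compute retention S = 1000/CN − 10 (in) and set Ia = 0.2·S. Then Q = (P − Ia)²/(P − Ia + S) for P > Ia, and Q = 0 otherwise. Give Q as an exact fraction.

CN(II) = 60; AMC II needs no correction.
Max retention: S = 1000/60 − 10 = 20/3 in (≈ 6.667 in)
Initial abstraction Ia = S/5 = (20/3)/5 = 4/3 ≈ 1.333 in
P = 1.030 ≤ Ia = 1.333 in: entire storm abstracted, Q = 0.

Q = 0 in ≈ 0.000 in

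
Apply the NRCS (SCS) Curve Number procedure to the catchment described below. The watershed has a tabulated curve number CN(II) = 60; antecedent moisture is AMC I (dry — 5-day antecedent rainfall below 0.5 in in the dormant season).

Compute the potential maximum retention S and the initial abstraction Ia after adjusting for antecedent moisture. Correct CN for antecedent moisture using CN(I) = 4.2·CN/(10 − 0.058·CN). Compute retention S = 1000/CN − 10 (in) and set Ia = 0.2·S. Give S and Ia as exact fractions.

CN(I) from CN(II)=60: (4.2·60)/(10 − 0.058·60) = 6300/163 ≈ 38.650
S = 1000/(6300/163) − 10 = 1000/63 in ≈ 15.873 in
Ia = 0.2S: 0.2·15.873 = 3.175 in (exactly 200/63)

S = 1000/63 in ≈ 15.873 in; Ia = 200/63 in ≈ 3.175 in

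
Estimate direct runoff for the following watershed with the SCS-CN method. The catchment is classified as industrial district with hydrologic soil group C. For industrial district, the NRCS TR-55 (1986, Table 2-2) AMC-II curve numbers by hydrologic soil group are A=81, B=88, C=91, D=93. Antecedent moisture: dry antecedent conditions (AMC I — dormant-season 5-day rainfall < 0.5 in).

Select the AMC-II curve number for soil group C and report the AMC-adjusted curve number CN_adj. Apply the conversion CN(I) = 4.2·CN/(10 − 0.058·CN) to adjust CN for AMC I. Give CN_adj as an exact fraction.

NRCS table: industrial district, soil group C → CN(II) = 91
Dry (AMC I): CN(I) = 4.2·91/(10 − 0.058·91) = (1911/5)/(2361/500) = 63700/787 ≈ 80.940

CN_adj = 63700/787 ≈ 80.940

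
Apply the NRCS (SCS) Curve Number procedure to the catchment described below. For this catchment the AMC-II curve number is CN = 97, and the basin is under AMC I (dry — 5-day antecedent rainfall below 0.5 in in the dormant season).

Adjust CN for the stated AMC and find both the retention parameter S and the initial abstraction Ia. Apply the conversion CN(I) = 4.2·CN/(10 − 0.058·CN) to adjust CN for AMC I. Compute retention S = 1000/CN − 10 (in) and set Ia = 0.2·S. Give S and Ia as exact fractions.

S = 500/679 in ≈ 0.736 in; Ia = 100/679 in ≈ 0.147 in

Dry (AMC I): CN(I) = 4.2·97/(10 − 0.058·97) = (2037/5)/(2187/500) = 67900/729 ≈ 93.141
Max retention: S = 1000/(67900/729) − 10 = 500/679 in (≈ 0.736 in)
Initial abstraction Ia = S/5 = (500/679)/5 = 100/679 ≈ 0.147 in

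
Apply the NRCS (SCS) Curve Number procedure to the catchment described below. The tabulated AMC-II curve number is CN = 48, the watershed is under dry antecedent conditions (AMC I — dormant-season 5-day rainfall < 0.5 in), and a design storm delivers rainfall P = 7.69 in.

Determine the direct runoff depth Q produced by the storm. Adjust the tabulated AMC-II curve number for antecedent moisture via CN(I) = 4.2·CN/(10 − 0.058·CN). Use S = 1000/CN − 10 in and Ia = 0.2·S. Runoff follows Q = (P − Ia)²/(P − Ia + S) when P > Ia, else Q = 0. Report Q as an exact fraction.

CN(I) from CN(II)=48: (4.2·48)/(10 − 0.058·48) = 12600/451 ≈ 27.938
Max retention: S = 1000/(12600/451) − 10 = 1625/63 in (≈ 25.794 in)
Initial abstraction Ia = S/5 = (1625/63)/5 = 325/63 ≈ 5.159 in
P − Ia = 7.690 − 5.159 = 15947/6300 ≈ 2.531 in (> 0, runoff occurs)
Q = (15947/6300)²/((15947/6300) + 1625/63) = (254306809/39690000)/(178447/6300) = 254306809/1124216100 in ≈ 0.226 in

Q = 254306809/1124216100 in ≈ 0.226 in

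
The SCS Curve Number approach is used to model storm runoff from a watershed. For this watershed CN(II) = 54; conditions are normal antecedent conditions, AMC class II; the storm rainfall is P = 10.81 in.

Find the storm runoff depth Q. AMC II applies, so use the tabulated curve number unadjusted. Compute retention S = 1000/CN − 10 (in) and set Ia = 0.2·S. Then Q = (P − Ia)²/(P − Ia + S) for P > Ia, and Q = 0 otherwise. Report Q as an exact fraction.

Q = 26283503/5586300 in ≈ 4.705 in

Average conditions: CN = 54 (no AMC adjustment).
S = 1000/54 − 10 = 230/27 in ≈ 8.519 in
Ia = 0.2S: 0.2·8.519 = 1.704 in (exactly 46/27)
Since P=10.810 > Ia=1.704: effective rainfall P−Ia = 24587/2700 in
Q = (24587/2700)²/((24587/2700) + 230/27) = (604520569/7290000)/(47587/2700) = 26283503/5586300 in ≈ 4.705 in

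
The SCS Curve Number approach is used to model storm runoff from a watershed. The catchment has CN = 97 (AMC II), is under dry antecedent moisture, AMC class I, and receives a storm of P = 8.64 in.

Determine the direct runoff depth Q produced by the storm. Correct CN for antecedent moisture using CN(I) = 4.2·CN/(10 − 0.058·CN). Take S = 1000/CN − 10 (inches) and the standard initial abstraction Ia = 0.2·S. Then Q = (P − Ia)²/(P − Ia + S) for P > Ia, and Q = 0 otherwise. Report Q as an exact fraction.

Dry (AMC I): CN(I) = 4.2·97/(10 − 0.058·97) = (2037/5)/(2187/500) = 67900/729 ≈ 93.141
Retention S: 1000/CN − 10 with CN=93.141 → S = 500/679 ≈ 0.736 in
Ia = 0.2·(500/679) = 100/679 in ≈ 0.147 in
Excess rainfall: 8.640 − 0.147 = 8.493 in; P > Ia so Q > 0
Q = (144164/16975)²/((144164/16975) + 500/679) = (20783258896/288150625)/(156664/16975) = 2597907362/332421425 in ≈ 7.815 in

Q = 2597907362/332421425 in ≈ 7.815 in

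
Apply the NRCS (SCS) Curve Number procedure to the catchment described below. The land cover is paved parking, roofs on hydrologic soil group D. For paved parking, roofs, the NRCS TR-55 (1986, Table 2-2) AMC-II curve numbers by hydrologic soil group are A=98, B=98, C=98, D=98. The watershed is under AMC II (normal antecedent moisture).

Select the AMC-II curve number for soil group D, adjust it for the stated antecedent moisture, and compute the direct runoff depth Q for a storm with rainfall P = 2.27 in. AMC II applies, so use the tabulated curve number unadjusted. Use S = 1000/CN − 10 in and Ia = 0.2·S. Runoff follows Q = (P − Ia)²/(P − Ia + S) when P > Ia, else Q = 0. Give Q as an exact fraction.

NRCS table: paved parking, roofs, soil group D → CN(II) = 98
CN(II) = 98; AMC II needs no correction.
Max retention: S = 1000/98 − 10 = 10/49 in (≈ 0.204 in)
Initial abstraction Ia = S/5 = (10/49)/5 = 2/49 ≈ 0.041 in
Since P=2.270 > Ia=0.041: effective rainfall P−Ia = 10923/4900 in
Runoff Q = (P−Ia)²/(P−Ia+S) = (2.229)²/(2.229+0.204) = 119311929/58422700 ≈ 2.042 in

Q = 119311929/58422700 in ≈ 2.042 in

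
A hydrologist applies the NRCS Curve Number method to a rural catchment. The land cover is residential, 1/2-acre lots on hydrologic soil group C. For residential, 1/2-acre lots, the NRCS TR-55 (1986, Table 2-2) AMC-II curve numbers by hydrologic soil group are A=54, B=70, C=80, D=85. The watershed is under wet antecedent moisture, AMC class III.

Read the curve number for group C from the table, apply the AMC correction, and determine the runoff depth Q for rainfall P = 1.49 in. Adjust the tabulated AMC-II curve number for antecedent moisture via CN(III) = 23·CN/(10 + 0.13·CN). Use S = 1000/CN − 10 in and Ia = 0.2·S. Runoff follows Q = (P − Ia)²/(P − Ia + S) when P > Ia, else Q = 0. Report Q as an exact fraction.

Q = 8567329/12482100 in ≈ 0.686 in

NRCS table: residential, 1/2-acre lots, soil group C → CN(II) = 80
CN(III) from CN(II)=80: (23·80)/(10 + 0.13·80) = 4600/51 ≈ 90.196
Max retention: S = 1000/(4600/51) − 10 = 25/23 in (≈ 1.087 in)
Ia = 0.2S: 0.2·1.087 = 0.217 in (exactly 5/23)
P − Ia = 1.490 − 0.217 = 2927/2300 ≈ 1.273 in (> 0, runoff occurs)
Q: (2927/2300)² ÷ (5427/2300) = 8567329/12482100 in (≈ 0.686 in)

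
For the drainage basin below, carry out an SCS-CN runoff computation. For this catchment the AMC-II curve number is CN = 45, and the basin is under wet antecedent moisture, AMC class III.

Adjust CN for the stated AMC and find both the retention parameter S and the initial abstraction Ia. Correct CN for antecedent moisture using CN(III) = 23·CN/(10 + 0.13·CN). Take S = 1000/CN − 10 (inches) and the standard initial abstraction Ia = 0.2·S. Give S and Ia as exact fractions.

S = 1100/207 in ≈ 5.314 in; Ia = 220/207 in ≈ 1.063 in

Wet (AMC III): CN(III) = 23·45/(10 + 0.13·45) = 1035/(317/20) = 20700/317 ≈ 65.300
Max retention: S = 1000/(20700/317) − 10 = 1100/207 in (≈ 5.314 in)
Ia = 0.2·(1100/207) = 220/207 in ≈ 1.063 in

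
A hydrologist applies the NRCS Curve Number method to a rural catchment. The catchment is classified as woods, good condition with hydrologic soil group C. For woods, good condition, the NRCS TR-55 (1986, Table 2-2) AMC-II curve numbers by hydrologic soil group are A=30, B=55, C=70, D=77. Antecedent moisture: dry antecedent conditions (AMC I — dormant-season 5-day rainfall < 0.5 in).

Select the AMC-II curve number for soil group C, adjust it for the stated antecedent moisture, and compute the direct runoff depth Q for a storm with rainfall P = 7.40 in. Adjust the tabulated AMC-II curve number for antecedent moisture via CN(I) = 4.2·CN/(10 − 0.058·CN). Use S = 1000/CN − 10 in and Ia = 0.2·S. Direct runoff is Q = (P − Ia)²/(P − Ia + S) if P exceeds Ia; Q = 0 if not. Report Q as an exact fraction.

NRCS table: woods, good condition, soil group C → CN(II) = 70
Adjust CN=70 to AMC I: 4.2·70/(10 − 0.058·70) → 294 ÷ (297/50) = 4900/99 ≈ 49.495
Max retention: S = 1000/(4900/99) − 10 = 500/49 in (≈ 10.204 in)
Initial abstraction Ia = S/5 = (500/49)/5 = 100/49 ≈ 2.041 in
P − Ia = 7.400 − 2.041 = 1313/245 ≈ 5.359 in (> 0, runoff occurs)
Q: (1313/245)² ÷ (3813/245) = 1723969/934185 in (≈ 1.845 in)

Q = 1723969/934185 in ≈ 1.845 in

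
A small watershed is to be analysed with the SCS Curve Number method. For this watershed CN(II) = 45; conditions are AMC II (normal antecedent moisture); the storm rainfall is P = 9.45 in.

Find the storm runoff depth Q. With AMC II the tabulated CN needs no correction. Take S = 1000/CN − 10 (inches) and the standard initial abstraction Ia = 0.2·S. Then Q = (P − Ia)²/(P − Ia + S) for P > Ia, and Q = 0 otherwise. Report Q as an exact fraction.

Q = 1590121/622980 in ≈ 2.552 in

Average conditions: CN = 45 (no AMC adjustment).
Retention S: 1000/CN − 10 with CN=45.000 → S = 110/9 ≈ 12.222 in
Ia = 0.2S: 0.2·12.222 = 2.444 in (exactly 22/9)
Excess rainfall: 9.450 − 2.444 = 7.006 in; P > Ia so Q > 0
Runoff Q = (P−Ia)²/(P−Ia+S) = (7.006)²/(7.006+12.222) = 1590121/622980 ≈ 2.552 in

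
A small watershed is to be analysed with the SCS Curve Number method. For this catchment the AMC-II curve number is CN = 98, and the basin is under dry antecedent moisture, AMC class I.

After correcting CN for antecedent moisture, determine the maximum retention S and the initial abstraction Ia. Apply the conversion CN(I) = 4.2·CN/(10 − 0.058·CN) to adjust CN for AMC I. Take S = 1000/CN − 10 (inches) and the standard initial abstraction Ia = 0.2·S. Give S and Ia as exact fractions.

CN(I) from CN(II)=98: (4.2·98)/(10 − 0.058·98) = 102900/1079 ≈ 95.366
Max retention: S = 1000/(102900/1079) − 10 = 500/1029 in (≈ 0.486 in)
Ia = 0.2S: 0.2·0.486 = 0.097 in (exactly 100/1029)

S = 500/1029 in ≈ 0.486 in; Ia = 100/1029 in ≈ 0.097 in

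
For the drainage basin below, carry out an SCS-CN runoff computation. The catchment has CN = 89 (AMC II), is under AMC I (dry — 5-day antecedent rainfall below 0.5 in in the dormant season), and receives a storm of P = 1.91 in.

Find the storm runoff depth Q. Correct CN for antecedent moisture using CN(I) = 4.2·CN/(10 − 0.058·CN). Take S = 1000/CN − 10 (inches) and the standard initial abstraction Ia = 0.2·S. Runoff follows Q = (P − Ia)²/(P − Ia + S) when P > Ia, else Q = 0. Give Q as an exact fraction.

Q = 60998626441/148955375100 in ≈ 0.410 in

Dry (AMC I): CN(I) = 4.2·89/(10 − 0.058·89) = (1869/5)/(2419/500) = 186900/2419 ≈ 77.263
S = 1000/(186900/2419) − 10 = 5500/1869 in ≈ 2.943 in
Initial abstraction Ia = S/5 = (5500/1869)/5 = 1100/1869 ≈ 0.589 in
Excess rainfall: 1.910 − 0.589 = 1.321 in; P > Ia so Q > 0
Q = (246979/186900)²/((246979/186900) + 5500/1869) = (60998626441/34931610000)/(796979/186900) = 60998626441/148955375100 in ≈ 0.410 in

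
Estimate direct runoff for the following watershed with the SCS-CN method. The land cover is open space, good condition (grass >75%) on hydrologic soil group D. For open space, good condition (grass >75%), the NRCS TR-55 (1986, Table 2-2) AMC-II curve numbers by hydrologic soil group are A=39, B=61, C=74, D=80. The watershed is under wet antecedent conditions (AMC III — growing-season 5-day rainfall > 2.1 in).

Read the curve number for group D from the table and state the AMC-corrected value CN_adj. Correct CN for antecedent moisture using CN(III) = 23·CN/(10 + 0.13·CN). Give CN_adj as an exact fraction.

CN_adj = 4600/51 ≈ 90.196

NRCS table: open space, good condition (grass >75%), soil group D → CN(II) = 80
Adjust CN=80 to AMC III: 23·80/(10 + 0.13·80) → 1840 ÷ (102/5) = 4600/51 ≈ 90.196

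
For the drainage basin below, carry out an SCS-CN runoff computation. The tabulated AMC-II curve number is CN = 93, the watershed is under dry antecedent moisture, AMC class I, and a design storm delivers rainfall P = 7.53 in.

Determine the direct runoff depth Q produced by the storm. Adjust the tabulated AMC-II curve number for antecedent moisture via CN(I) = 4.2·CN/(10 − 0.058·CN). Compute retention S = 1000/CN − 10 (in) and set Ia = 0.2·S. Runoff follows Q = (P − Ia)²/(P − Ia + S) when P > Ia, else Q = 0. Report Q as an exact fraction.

Dry (AMC I): CN(I) = 4.2·93/(10 − 0.058·93) = (1953/5)/(2303/500) = 27900/329 ≈ 84.802
S = 1000/(27900/329) − 10 = 500/279 in ≈ 1.792 in
Ia = 0.2S: 0.2·1.792 = 0.358 in (exactly 100/279)
P − Ia = 7.530 − 0.358 = 200087/27900 ≈ 7.172 in (> 0, runoff occurs)
Q: (200087/27900)² ÷ (250087/27900) = 40034807569/6977427300 in (≈ 5.738 in)

Q = 40034807569/6977427300 in ≈ 5.738 in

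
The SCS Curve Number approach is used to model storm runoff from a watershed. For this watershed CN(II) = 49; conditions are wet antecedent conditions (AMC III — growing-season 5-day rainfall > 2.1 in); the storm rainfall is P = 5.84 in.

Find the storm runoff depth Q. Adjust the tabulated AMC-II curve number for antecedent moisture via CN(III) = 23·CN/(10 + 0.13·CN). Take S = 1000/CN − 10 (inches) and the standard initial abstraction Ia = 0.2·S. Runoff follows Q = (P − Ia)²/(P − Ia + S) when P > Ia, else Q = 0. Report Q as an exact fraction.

Q = 9666338882/3754910425 in ≈ 2.574 in

Adjust CN=49 to AMC III: 23·49/(10 + 0.13·49) → 1127 ÷ (1637/100) = 112700/1637 ≈ 68.845
S = 1000/(112700/1637) − 10 = 5100/1127 in ≈ 4.525 in
Ia = 0.2·(5100/1127) = 1020/1127 in ≈ 0.905 in
Excess rainfall: 5.840 − 0.905 = 4.935 in; P > Ia so Q > 0
Runoff Q = (P−Ia)²/(P−Ia+S) = (4.935)²/(4.935+4.525) = 9666338882/3754910425 ≈ 2.574 in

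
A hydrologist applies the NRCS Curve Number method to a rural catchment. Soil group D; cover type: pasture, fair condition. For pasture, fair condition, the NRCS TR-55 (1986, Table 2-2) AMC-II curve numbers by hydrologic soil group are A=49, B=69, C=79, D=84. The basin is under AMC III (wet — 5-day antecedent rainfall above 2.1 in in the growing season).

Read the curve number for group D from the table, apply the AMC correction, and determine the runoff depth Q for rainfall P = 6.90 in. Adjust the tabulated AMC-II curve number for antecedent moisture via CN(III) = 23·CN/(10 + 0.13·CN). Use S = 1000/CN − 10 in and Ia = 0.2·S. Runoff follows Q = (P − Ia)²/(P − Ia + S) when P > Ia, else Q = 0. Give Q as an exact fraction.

NRCS table: pasture, fair condition, soil group D → CN(II) = 84
CN(III) from CN(II)=84: (23·84)/(10 + 0.13·84) = 48300/523 ≈ 92.352
Retention S: 1000/CN − 10 with CN=92.352 → S = 400/483 ≈ 0.828 in
Initial abstraction Ia = S/5 = (400/483)/5 = 80/483 ≈ 0.166 in
P − Ia = 6.900 − 0.166 = 32527/4830 ≈ 6.734 in (> 0, runoff occurs)
Q: (32527/4830)² ÷ (36527/4830) = 1058005729/176425410 in (≈ 5.997 in)

Q = 1058005729/176425410 in ≈ 5.997 in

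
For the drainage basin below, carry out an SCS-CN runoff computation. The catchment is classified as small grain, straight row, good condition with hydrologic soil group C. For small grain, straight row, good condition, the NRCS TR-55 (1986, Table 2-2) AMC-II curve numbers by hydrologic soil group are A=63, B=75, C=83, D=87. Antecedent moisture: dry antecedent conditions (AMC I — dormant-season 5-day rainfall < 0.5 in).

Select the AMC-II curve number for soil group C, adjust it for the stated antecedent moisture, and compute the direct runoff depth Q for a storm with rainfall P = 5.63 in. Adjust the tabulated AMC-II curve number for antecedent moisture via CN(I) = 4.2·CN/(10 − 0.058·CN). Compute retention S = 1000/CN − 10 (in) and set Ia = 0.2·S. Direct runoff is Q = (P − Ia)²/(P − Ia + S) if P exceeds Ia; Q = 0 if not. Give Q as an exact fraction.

NRCS table: small grain, straight row, good condition, soil group C → CN(II) = 83
Adjust CN=83 to AMC I: 4.2·83/(10 − 0.058·83) → (1743/5) ÷ (2593/500) = 174300/2593 ≈ 67.219
Max retention: S = 1000/(174300/2593) − 10 = 8500/1743 in (≈ 4.877 in)
Initial abstraction Ia = S/5 = (8500/1743)/5 = 1700/1743 ≈ 0.975 in
Excess rainfall: 5.630 − 0.975 = 4.655 in; P > Ia so Q > 0
Q = (811309/174300)²/((811309/174300) + 8500/1743) = (658222293481/30380490000)/(1661309/174300) = 658222293481/289566158700 in ≈ 2.273 in

Q = 658222293481/289566158700 in ≈ 2.273 in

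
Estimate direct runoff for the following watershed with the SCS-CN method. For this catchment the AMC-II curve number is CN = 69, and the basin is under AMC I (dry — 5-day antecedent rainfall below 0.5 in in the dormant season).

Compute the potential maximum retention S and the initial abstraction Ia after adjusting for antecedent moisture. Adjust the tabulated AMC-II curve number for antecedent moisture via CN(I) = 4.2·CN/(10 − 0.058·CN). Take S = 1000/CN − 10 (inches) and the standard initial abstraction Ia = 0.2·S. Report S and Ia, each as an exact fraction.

S = 15500/1449 in ≈ 10.697 in; Ia = 3100/1449 in ≈ 2.139 in

Dry (AMC I): CN(I) = 4.2·69/(10 − 0.058·69) = (1449/5)/(2999/500) = 144900/2999 ≈ 48.316
Retention S: 1000/CN − 10 with CN=48.316 → S = 15500/1449 ≈ 10.697 in
Ia = 0.2·(15500/1449) = 3100/1449 in ≈ 2.139 in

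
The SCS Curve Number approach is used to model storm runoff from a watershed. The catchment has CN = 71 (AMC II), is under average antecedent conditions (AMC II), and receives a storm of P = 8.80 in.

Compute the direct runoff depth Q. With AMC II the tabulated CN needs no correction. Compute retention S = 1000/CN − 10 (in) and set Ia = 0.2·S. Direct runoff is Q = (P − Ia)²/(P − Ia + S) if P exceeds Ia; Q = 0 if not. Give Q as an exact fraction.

Average conditions: CN = 71 (no AMC adjustment).
Retention S: 1000/CN − 10 with CN=71.000 → S = 290/71 ≈ 4.085 in
Initial abstraction Ia = S/5 = (290/71)/5 = 58/71 ≈ 0.817 in
Since P=8.800 > Ia=0.817: effective rainfall P−Ia = 2834/355 in
Q: (2834/355)² ÷ (4284/355) = 2007889/380205 in (≈ 5.281 in)

Q = 2007889/380205 in ≈ 5.281 in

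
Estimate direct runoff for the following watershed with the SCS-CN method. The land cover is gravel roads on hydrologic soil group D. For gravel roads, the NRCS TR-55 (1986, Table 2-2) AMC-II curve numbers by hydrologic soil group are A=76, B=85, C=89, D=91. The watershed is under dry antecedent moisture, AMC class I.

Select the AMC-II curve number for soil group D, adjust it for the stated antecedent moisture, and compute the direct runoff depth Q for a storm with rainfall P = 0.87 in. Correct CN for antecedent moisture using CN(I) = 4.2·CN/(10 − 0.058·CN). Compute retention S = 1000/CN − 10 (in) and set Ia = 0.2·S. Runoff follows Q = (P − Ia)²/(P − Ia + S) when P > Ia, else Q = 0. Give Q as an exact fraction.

Q = 71791729/1241576700 in ≈ 0.058 in

NRCS table: gravel roads, soil group D → CN(II) = 91
Adjust CN=91 to AMC I: 4.2·91/(10 − 0.058·91) → (1911/5) ÷ (2361/500) = 63700/787 ≈ 80.940
Max retention: S = 1000/(63700/787) − 10 = 1500/637 in (≈ 2.355 in)
Ia = 0.2S: 0.2·2.355 = 0.471 in (exactly 300/637)
Since P=0.870 > Ia=0.471: effective rainfall P−Ia = 25419/63700 in
Q: (25419/63700)² ÷ (175419/63700) = 71791729/1241576700 in (≈ 0.058 in)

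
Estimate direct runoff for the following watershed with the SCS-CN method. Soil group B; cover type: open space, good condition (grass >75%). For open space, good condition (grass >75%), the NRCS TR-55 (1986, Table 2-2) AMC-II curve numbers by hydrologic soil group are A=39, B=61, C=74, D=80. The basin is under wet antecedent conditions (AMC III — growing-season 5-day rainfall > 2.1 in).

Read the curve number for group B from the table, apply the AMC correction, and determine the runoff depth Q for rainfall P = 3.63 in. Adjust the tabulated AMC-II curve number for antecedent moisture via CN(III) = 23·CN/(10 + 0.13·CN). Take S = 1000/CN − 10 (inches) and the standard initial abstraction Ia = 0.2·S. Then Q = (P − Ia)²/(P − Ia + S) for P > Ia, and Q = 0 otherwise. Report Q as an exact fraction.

NRCS table: open space, good condition (grass >75%), soil group B → CN(II) = 61
CN(III) from CN(II)=61: (23·61)/(10 + 0.13·61) = 140300/1793 ≈ 78.249
Max retention: S = 1000/(140300/1793) − 10 = 3900/1403 in (≈ 2.780 in)
Ia = 0.2S: 0.2·2.780 = 0.556 in (exactly 780/1403)
Excess rainfall: 3.630 − 0.556 = 3.074 in; P > Ia so Q > 0
Runoff Q = (P−Ia)²/(P−Ia+S) = (3.074)²/(3.074+2.780) = 62003400507/38408948900 ≈ 1.614 in

Q = 62003400507/38408948900 in ≈ 1.614 in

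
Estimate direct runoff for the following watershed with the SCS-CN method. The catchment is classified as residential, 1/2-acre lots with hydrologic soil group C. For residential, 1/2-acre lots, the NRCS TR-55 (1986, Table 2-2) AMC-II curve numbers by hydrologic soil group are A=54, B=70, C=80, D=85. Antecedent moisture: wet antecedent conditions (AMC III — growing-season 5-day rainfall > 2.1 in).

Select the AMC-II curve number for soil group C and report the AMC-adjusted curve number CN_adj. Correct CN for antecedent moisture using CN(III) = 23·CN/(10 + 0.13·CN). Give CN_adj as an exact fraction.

CN_adj = 4600/51 ≈ 90.196

NRCS table: residential, 1/2-acre lots, soil group C → CN(II) = 80
Wet (AMC III): CN(III) = 23·80/(10 + 0.13·80) = 1840/(102/5) = 4600/51 ≈ 90.196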